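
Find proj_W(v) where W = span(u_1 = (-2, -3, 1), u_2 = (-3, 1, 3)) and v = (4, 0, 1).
proj_W(v) = (41/23, 153/230, -331/230)

Set up U = [u_1 | ... | u_2] ∈ R^(3×2). The projector onto W = col(U) is P = U (U^T U)^(-1) U^T.
Compute U^T U =
  [14, 6]
  [6, 19],
and U^T v = (-7, -9).
Solve U^T U · c = U^T v for the coefficients: c = (-79/230, -42/115). The projection is proj_W(v) = U c.
Check: (v - proj_W(v)) · u_1 = 0  (should be 0).
Check: (v - proj_W(v)) · u_2 = 0  (should be 0).
Result: proj_W(v) = (41/23, 153/230, -331/230).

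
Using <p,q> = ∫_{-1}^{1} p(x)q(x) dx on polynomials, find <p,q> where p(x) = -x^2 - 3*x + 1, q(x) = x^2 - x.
<p,q> = 34/15

Expand the product: p(x)·q(x) = -x^4 - 2*x^3 + 4*x^2 - x.
∫_{-1}^{1} of each monomial x^k gives [2/(k+1) if k even, 0 if k odd]. Integrating term-by-term (or equivalently evaluating the antiderivative F(x) = -x^5/5 - x^4/2 + 4*x^3/3 - x^2/2 at the endpoints):
  F(1) − F(−1) = 2/15 − (-32/15) = 34/15.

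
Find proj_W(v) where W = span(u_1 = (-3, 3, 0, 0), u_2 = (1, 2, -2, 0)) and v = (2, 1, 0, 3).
proj_W(v) = (22/17, 5/17, -18/17, 0)

Set up U = [u_1 | ... | u_2] ∈ R^(4×2). The projector onto W = col(U) is P = U (U^T U)^(-1) U^T.
Compute U^T U =
  [18, 3]
  [3, 9],
and U^T v = (-3, 4).
Solve U^T U · c = U^T v for the coefficients: c = (-13/51, 9/17). The projection is proj_W(v) = U c.
Check: (v - proj_W(v)) · u_1 = 0  (should be 0).
Check: (v - proj_W(v)) · u_2 = 0  (should be 0).
Result: proj_W(v) = (22/17, 5/17, -18/17, 0).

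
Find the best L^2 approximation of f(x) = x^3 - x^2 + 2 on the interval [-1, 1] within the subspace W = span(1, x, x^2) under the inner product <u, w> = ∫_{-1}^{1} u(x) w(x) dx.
g(x) = -x^2 + 3*x/5 + 2

The best approximation g ∈ W is the orthogonal projection of f onto W. Writing g = a_0 + a_1 x + a_2 x^2, the coefficients solve the normal equations G · a = b where
  G_{ij} = <φ_i, φ_j> and b_i = <f, φ_i>, with φ_0 = 1, φ_1 = x, φ_2 = x^2.
G =
  [2, 0, 2/3]
  [0, 2/3, 0]
  [2/3, 0, 2/5],
b = (10/3, 2/5, 14/15).
Solving gives a_0 = 2, a_1 = 3/5, a_2 = -1, so
  g(x) = -x^2 + 3*x/5 + 2.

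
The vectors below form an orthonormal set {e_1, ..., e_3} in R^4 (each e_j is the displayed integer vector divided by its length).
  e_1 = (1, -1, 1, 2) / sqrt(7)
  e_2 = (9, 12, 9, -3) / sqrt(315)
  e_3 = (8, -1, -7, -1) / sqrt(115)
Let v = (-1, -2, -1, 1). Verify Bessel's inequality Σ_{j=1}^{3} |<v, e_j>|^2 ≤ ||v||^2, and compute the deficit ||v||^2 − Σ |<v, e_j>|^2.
Σ |<v, e_j>|^2 = 7; ||v||^2 = 7; deficit = 0

Write each e_j = u_j / sqrt(<u_j, u_j>) where u_j is the displayed integer vector. Then <v, e_j> = <v, u_j> / sqrt(<u_j, u_j>), so |<v, e_j>|^2 = <v, u_j>^2 / <u_j, u_j>.
Coefficients: <v, e_1> = 2/sqrt(7), <v, e_2> = -45/sqrt(315), <v, e_3> = 0/sqrt(115).
Square and sum: Σ |<v, e_j>|^2 = 7.
Compute ||v||^2 = v·v = 7.
Deficit = 7 − 7 = 0 ≥ 0, confirming Bessel's inequality. (The deficit equals ||v − Σ <v,e_j> e_j||^2, the squared distance from v to span{e_j}.)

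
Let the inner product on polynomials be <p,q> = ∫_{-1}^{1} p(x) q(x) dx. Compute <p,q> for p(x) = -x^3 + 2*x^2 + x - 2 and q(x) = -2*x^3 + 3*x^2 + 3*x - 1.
<p,q> = 172/105

Expand the product: p(x)·q(x) = 2*x^6 - 7*x^5 + x^4 + 14*x^3 - 5*x^2 - 7*x + 2.
∫_{-1}^{1} of each monomial x^k gives [2/(k+1) if k even, 0 if k odd]. Integrating term-by-term (or equivalently evaluating the antiderivative F(x) = 2*x^7/7 - 7*x^6/6 + x^5/5 + 7*x^4/2 - 5*x^3/3 - 7*x^2/2 + 2*x at the endpoints):
  F(1) − F(−1) = -73/210 − (-139/70) = 172/105.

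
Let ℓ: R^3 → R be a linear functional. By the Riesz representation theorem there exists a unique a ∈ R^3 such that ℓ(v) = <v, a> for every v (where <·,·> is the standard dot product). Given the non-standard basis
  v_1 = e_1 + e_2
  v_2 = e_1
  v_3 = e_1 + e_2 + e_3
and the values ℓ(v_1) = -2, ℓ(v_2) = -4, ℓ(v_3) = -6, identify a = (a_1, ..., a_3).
a = (-4, 2, -4)

Write a = (a_1, ..., a_3) in the standard basis. For each basis vector v_i, ℓ(v_i) = <v_i, a> is a linear equation in the a_j's. Collect the n equations into a matrix system V a = ℓ, where row i of V is v_i (expressed in the standard basis). Since V is invertible (lower-triangular with 1s on the diagonal, up to permutation), solve by back-substitution:
  V =
[[1, 1, 0],
 [1, 0, 0],
 [1, 1, 1]]
  V a = (-2, -4, -6)
Solving gives a = (-4, 2, -4).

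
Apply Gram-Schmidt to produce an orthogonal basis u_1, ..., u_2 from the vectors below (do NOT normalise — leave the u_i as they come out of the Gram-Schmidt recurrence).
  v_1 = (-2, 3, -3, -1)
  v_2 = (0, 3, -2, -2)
Orthogonal basis:
  u_1 = (-2, 3, -3, -1)
  u_2 = (34/23, 18/23, 5/23, -29/23)

Apply the Gram-Schmidt recurrence
  u_1 = v_1
  u_i = v_i − Σ_{j<i} ((v_i · u_j) / (u_j · u_j)) · u_j.

Step by step this gives:
  u_1 = (-2, 3, -3, -1)
  u_2 = (34/23, 18/23, 5/23, -29/23)

Orthogonality check:
  u_2 · u_1 = 0 (should be 0)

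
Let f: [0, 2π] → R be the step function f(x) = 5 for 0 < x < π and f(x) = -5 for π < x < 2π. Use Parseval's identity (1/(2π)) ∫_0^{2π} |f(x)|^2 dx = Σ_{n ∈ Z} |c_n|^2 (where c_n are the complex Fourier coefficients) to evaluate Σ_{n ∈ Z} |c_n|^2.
Σ |c_n|^2 = 25

Parseval equates the L^2 energy of f (normalised by 1/(2π)) with the ℓ^2 sum of its Fourier coefficients: (1/(2π)) ∫_0^{2π} |f|^2 = Σ |c_n|^2.
Compute the left side: (1/(2π)) [∫_0^π 5^2 dx + ∫_π^{2π} (-5)^2 dx] = (1/(2π)) · (25π + 25π) = (25 + 25)/2 = 25.
So Σ_{n ∈ Z} |c_n|^2 = 25.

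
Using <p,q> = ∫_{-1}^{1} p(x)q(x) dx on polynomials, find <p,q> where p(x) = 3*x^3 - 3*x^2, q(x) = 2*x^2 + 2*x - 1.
<p,q> = 2

Expand the product: p(x)·q(x) = 6*x^5 - 9*x^3 + 3*x^2.
∫_{-1}^{1} of each monomial x^k gives [2/(k+1) if k even, 0 if k odd]. Integrating term-by-term (or equivalently evaluating the antiderivative F(x) = x^6 - 9*x^4/4 + x^3 at the endpoints):
  F(1) − F(−1) = -1/4 − (-9/4) = 2.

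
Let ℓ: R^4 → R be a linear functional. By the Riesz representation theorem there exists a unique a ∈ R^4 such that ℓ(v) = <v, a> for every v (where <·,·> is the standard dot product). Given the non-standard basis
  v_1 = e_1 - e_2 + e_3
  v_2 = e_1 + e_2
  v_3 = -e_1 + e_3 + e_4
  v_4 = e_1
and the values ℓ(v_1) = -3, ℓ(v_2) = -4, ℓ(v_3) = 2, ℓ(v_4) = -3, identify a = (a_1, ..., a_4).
a = (-3, -1, -1, 0)

Write a = (a_1, ..., a_4) in the standard basis. For each basis vector v_i, ℓ(v_i) = <v_i, a> is a linear equation in the a_j's. Collect the n equations into a matrix system V a = ℓ, where row i of V is v_i (expressed in the standard basis). Since V is invertible (lower-triangular with 1s on the diagonal, up to permutation), solve by back-substitution:
  V =
[[1, -1, 1, 0],
 [1, 1, 0, 0],
 [-1, 0, 1, 1],
 [1, 0, 0, 0]]
  V a = (-3, -4, 2, -3)
Solving gives a = (-3, -1, -1, 0).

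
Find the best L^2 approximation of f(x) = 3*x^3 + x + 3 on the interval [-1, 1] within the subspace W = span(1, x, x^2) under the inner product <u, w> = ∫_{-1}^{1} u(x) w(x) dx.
g(x) = 14*x/5 + 3

The best approximation g ∈ W is the orthogonal projection of f onto W. Writing g = a_0 + a_1 x + a_2 x^2, the coefficients solve the normal equations G · a = b where
  G_{ij} = <φ_i, φ_j> and b_i = <f, φ_i>, with φ_0 = 1, φ_1 = x, φ_2 = x^2.
G =
  [2, 0, 2/3]
  [0, 2/3, 0]
  [2/3, 0, 2/5],
b = (6, 28/15, 2).
Solving gives a_0 = 3, a_1 = 14/5, a_2 = 0, so
  g(x) = 14*x/5 + 3.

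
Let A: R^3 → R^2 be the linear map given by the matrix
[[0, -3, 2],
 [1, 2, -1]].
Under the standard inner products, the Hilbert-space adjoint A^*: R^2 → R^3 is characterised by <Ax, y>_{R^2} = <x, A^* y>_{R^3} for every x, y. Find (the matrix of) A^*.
A^* = A^T =
[[0, 1],
 [-3, 2],
 [2, -1]]

For real matrices with standard dot products, the defining identity <Ax, y> = <x, A^* y> gives (Ax)^T y = x^T (A^*) y, i.e. x^T A^T y = x^T (A^*) y. Since this holds for all x, y, we must have A^* = A^T. Therefore
A^* =
[[0, 1],
 [-3, 2],
 [2, -1]].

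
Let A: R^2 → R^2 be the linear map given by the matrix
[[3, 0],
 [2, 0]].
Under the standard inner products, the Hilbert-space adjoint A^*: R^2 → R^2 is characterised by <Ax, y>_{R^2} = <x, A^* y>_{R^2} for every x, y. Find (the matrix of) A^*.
A^* = A^T =
[[3, 2],
 [0, 0]]

For real matrices with standard dot products, the defining identity <Ax, y> = <x, A^* y> gives (Ax)^T y = x^T (A^*) y, i.e. x^T A^T y = x^T (A^*) y. Since this holds for all x, y, we must have A^* = A^T. Therefore
A^* =
[[3, 2],
 [0, 0]].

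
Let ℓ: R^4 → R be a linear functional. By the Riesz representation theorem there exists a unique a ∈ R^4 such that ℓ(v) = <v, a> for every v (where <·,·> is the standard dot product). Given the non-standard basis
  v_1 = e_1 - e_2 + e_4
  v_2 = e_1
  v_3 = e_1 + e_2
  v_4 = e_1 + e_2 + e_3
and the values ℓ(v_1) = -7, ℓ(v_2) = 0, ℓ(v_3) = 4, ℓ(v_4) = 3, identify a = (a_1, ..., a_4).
a = (0, 4, -1, -3)

Write a = (a_1, ..., a_4) in the standard basis. For each basis vector v_i, ℓ(v_i) = <v_i, a> is a linear equation in the a_j's. Collect the n equations into a matrix system V a = ℓ, where row i of V is v_i (expressed in the standard basis). Since V is invertible (lower-triangular with 1s on the diagonal, up to permutation), solve by back-substitution:
  V =
[[1, -1, 0, 1],
 [1, 0, 0, 0],
 [1, 1, 0, 0],
 [1, 1, 1, 0]]
  V a = (-7, 0, 4, 3)
Solving gives a = (0, 4, -1, -3).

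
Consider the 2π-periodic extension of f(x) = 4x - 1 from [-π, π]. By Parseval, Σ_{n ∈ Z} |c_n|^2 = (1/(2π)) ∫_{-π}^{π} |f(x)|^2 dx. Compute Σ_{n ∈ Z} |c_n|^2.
Σ |c_n|^2 = 16π^2/3 + 1

Expand and integrate term by term over [-π, π]:
  ∫ (4x)^2 dx = 16·(2π^3/3); ∫ 2·4·(-1)·x dx = 0 (odd integrand); ∫ (-1)^2 dx = 1·2π.
So (1/(2π)) ∫_{-π}^{π} (4x - 1)^2 dx = 16π^2/3 + 1 = 16π^2/3 + 1.
Parseval ⇒ Σ |c_n|^2 = 16π^2/3 + 1.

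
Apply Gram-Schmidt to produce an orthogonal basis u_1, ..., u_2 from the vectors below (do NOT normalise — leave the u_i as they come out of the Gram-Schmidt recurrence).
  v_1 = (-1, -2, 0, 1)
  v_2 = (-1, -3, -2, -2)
Orthogonal basis:
  u_1 = (-1, -2, 0, 1)
  u_2 = (-1/6, -4/3, -2, -17/6)

Apply the Gram-Schmidt recurrence
  u_1 = v_1
  u_i = v_i − Σ_{j<i} ((v_i · u_j) / (u_j · u_j)) · u_j.

Step by step this gives:
  u_1 = (-1, -2, 0, 1)
  u_2 = (-1/6, -4/3, -2, -17/6)

Orthogonality check:
  u_2 · u_1 = 0 (should be 0)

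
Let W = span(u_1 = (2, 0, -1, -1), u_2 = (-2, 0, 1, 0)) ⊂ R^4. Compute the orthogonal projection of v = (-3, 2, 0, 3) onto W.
proj_W(v) = (-12/5, 0, 6/5, 3)

Set up U = [u_1 | ... | u_2] ∈ R^(4×2). The projector onto W = col(U) is P = U (U^T U)^(-1) U^T.
Compute U^T U =
  [6, -5]
  [-5, 5],
and U^T v = (-9, 6).
Solve U^T U · c = U^T v for the coefficients: c = (-3, -9/5). The projection is proj_W(v) = U c.
Check: (v - proj_W(v)) · u_1 = 0  (should be 0).
Check: (v - proj_W(v)) · u_2 = 0  (should be 0).
Result: proj_W(v) = (-12/5, 0, 6/5, 3).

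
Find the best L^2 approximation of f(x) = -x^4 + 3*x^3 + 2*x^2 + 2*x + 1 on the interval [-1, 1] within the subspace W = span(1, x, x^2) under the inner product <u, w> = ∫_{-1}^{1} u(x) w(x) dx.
g(x) = 8*x^2/7 + 19*x/5 + 38/35

The best approximation g ∈ W is the orthogonal projection of f onto W. Writing g = a_0 + a_1 x + a_2 x^2, the coefficients solve the normal equations G · a = b where
  G_{ij} = <φ_i, φ_j> and b_i = <f, φ_i>, with φ_0 = 1, φ_1 = x, φ_2 = x^2.
G =
  [2, 0, 2/3]
  [0, 2/3, 0]
  [2/3, 0, 2/5],
b = (44/15, 38/15, 124/105).
Solving gives a_0 = 38/35, a_1 = 19/5, a_2 = 8/7, so
  g(x) = 8*x^2/7 + 19*x/5 + 38/35.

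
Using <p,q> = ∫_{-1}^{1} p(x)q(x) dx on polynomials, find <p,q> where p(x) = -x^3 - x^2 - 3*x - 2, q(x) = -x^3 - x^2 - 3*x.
<p,q> = 1094/105

Expand the product: p(x)·q(x) = x^6 + 2*x^5 + 7*x^4 + 8*x^3 + 11*x^2 + 6*x.
∫_{-1}^{1} of each monomial x^k gives [2/(k+1) if k even, 0 if k odd]. Integrating term-by-term (or equivalently evaluating the antiderivative F(x) = x^7/7 + x^6/3 + 7*x^5/5 + 2*x^4 + 11*x^3/3 + 3*x^2 at the endpoints):
  F(1) − F(−1) = 369/35 − (13/105) = 1094/105.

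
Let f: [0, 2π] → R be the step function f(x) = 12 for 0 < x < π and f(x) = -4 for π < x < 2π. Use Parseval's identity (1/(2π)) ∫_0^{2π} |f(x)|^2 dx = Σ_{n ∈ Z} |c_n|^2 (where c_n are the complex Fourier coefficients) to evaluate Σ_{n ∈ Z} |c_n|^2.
Σ |c_n|^2 = 80

Parseval equates the L^2 energy of f (normalised by 1/(2π)) with the ℓ^2 sum of its Fourier coefficients: (1/(2π)) ∫_0^{2π} |f|^2 = Σ |c_n|^2.
Compute the left side: (1/(2π)) [∫_0^π 12^2 dx + ∫_π^{2π} (-4)^2 dx] = (1/(2π)) · (144π + 16π) = (144 + 16)/2 = 80.
So Σ_{n ∈ Z} |c_n|^2 = 80.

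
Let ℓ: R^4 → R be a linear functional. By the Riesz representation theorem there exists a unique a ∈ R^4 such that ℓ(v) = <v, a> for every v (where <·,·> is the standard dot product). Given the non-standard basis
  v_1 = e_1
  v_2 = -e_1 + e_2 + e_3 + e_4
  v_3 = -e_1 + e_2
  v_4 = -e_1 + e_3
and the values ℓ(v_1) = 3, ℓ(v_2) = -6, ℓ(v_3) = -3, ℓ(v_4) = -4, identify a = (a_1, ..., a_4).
a = (3, 0, -1, -2)

Write a = (a_1, ..., a_4) in the standard basis. For each basis vector v_i, ℓ(v_i) = <v_i, a> is a linear equation in the a_j's. Collect the n equations into a matrix system V a = ℓ, where row i of V is v_i (expressed in the standard basis). Since V is invertible (lower-triangular with 1s on the diagonal, up to permutation), solve by back-substitution:
  V =
[[1, 0, 0, 0],
 [-1, 1, 1, 1],
 [-1, 1, 0, 0],
 [-1, 0, 1, 0]]
  V a = (3, -6, -3, -4)
Solving gives a = (3, 0, -1, -2).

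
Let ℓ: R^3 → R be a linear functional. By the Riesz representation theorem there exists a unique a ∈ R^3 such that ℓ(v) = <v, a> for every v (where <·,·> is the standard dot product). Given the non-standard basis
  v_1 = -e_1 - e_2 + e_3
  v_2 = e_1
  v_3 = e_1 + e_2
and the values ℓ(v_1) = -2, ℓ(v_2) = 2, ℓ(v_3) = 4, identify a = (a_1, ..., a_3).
a = (2, 2, 2)

Write a = (a_1, ..., a_3) in the standard basis. For each basis vector v_i, ℓ(v_i) = <v_i, a> is a linear equation in the a_j's. Collect the n equations into a matrix system V a = ℓ, where row i of V is v_i (expressed in the standard basis). Since V is invertible (lower-triangular with 1s on the diagonal, up to permutation), solve by back-substitution:
  V =
[[-1, -1, 1],
 [1, 0, 0],
 [1, 1, 0]]
  V a = (-2, 2, 4)
Solving gives a = (2, 2, 2).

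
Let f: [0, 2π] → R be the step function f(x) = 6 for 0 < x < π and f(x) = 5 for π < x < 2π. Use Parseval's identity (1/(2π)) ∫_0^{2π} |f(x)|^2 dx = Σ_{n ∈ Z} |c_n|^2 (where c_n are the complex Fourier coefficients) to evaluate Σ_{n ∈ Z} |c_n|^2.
Σ |c_n|^2 = 61/2

Parseval equates the L^2 energy of f (normalised by 1/(2π)) with the ℓ^2 sum of its Fourier coefficients: (1/(2π)) ∫_0^{2π} |f|^2 = Σ |c_n|^2.
Compute the left side: (1/(2π)) [∫_0^π 6^2 dx + ∫_π^{2π} 5^2 dx] = (1/(2π)) · (36π + 25π) = (36 + 25)/2 = 61/2.
So Σ_{n ∈ Z} |c_n|^2 = 61/2.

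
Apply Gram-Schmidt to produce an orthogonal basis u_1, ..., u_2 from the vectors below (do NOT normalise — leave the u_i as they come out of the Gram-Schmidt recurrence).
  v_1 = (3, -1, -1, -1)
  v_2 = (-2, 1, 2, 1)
Orthogonal basis:
  u_1 = (3, -1, -1, -1)
  u_2 = (1/2, 1/6, 7/6, 1/6)

Apply the Gram-Schmidt recurrence
  u_1 = v_1
  u_i = v_i − Σ_{j<i} ((v_i · u_j) / (u_j · u_j)) · u_j.

Step by step this gives:
  u_1 = (3, -1, -1, -1)
  u_2 = (1/2, 1/6, 7/6, 1/6)

Orthogonality check:
  u_2 · u_1 = 0 (should be 0)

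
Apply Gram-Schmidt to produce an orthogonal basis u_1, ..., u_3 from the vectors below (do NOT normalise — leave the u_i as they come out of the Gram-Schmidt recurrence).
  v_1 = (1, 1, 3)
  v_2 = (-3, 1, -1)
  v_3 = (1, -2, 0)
Orthogonal basis:
  u_1 = (1, 1, 3)
  u_2 = (-28/11, 16/11, 4/11)
  u_3 = (-1/2, -1, 1/2)

Apply the Gram-Schmidt recurrence
  u_1 = v_1
  u_i = v_i − Σ_{j<i} ((v_i · u_j) / (u_j · u_j)) · u_j.

Step by step this gives:
  u_1 = (1, 1, 3)
  u_2 = (-28/11, 16/11, 4/11)
  u_3 = (-1/2, -1, 1/2)

Orthogonality check:
  u_2 · u_1 = 0 (should be 0)
  u_3 · u_1 = 0 (should be 0)
  u_3 · u_2 = 0 (should be 0)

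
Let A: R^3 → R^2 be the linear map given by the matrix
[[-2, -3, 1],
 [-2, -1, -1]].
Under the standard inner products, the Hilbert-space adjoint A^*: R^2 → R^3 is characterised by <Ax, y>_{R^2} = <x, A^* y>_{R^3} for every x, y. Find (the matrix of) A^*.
A^* = A^T =
[[-2, -2],
 [-3, -1],
 [1, -1]]

For real matrices with standard dot products, the defining identity <Ax, y> = <x, A^* y> gives (Ax)^T y = x^T (A^*) y, i.e. x^T A^T y = x^T (A^*) y. Since this holds for all x, y, we must have A^* = A^T. Therefore
A^* =
[[-2, -2],
 [-3, -1],
 [1, -1]].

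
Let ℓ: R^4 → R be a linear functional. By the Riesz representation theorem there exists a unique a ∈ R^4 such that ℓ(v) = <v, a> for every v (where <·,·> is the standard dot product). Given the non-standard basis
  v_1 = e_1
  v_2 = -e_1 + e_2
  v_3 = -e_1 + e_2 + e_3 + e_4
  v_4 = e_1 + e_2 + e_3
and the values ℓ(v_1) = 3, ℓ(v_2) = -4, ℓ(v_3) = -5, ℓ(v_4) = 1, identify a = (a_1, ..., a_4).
a = (3, -1, -1, 0)

Write a = (a_1, ..., a_4) in the standard basis. For each basis vector v_i, ℓ(v_i) = <v_i, a> is a linear equation in the a_j's. Collect the n equations into a matrix system V a = ℓ, where row i of V is v_i (expressed in the standard basis). Since V is invertible (lower-triangular with 1s on the diagonal, up to permutation), solve by back-substitution:
  V =
[[1, 0, 0, 0],
 [-1, 1, 0, 0],
 [-1, 1, 1, 1],
 [1, 1, 1, 0]]
  V a = (3, -4, -5, 1)
Solving gives a = (3, -1, -1, 0).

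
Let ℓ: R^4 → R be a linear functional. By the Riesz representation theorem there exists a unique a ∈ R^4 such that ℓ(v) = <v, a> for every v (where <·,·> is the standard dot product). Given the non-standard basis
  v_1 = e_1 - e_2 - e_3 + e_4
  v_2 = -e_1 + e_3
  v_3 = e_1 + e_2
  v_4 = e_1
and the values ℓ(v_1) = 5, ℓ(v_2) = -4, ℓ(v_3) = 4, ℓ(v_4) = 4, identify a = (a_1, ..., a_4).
a = (4, 0, 0, 1)

Write a = (a_1, ..., a_4) in the standard basis. For each basis vector v_i, ℓ(v_i) = <v_i, a> is a linear equation in the a_j's. Collect the n equations into a matrix system V a = ℓ, where row i of V is v_i (expressed in the standard basis). Since V is invertible (lower-triangular with 1s on the diagonal, up to permutation), solve by back-substitution:
  V =
[[1, -1, -1, 1],
 [-1, 0, 1, 0],
 [1, 1, 0, 0],
 [1, 0, 0, 0]]
  V a = (5, -4, 4, 4)
Solving gives a = (4, 0, 0, 1).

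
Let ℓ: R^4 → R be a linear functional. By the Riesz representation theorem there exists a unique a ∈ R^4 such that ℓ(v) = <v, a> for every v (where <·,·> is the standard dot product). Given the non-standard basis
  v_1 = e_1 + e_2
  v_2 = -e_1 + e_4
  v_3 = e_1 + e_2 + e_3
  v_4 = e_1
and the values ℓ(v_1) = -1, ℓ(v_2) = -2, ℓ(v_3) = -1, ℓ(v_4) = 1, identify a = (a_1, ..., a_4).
a = (1, -2, 0, -1)

Write a = (a_1, ..., a_4) in the standard basis. For each basis vector v_i, ℓ(v_i) = <v_i, a> is a linear equation in the a_j's. Collect the n equations into a matrix system V a = ℓ, where row i of V is v_i (expressed in the standard basis). Since V is invertible (lower-triangular with 1s on the diagonal, up to permutation), solve by back-substitution:
  V =
[[1, 1, 0, 0],
 [-1, 0, 0, 1],
 [1, 1, 1, 0],
 [1, 0, 0, 0]]
  V a = (-1, -2, -1, 1)
Solving gives a = (1, -2, 0, -1).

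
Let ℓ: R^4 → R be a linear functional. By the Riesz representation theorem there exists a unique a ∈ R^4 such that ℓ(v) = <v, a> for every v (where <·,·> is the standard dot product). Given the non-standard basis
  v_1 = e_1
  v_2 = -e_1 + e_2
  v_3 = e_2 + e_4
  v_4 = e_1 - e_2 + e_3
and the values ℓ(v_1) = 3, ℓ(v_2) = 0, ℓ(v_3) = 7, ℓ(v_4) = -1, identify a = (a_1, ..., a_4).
a = (3, 3, -1, 4)

Write a = (a_1, ..., a_4) in the standard basis. For each basis vector v_i, ℓ(v_i) = <v_i, a> is a linear equation in the a_j's. Collect the n equations into a matrix system V a = ℓ, where row i of V is v_i (expressed in the standard basis). Since V is invertible (lower-triangular with 1s on the diagonal, up to permutation), solve by back-substitution:
  V =
[[1, 0, 0, 0],
 [-1, 1, 0, 0],
 [0, 1, 0, 1],
 [1, -1, 1, 0]]
  V a = (3, 0, 7, -1)
Solving gives a = (3, 3, -1, 4).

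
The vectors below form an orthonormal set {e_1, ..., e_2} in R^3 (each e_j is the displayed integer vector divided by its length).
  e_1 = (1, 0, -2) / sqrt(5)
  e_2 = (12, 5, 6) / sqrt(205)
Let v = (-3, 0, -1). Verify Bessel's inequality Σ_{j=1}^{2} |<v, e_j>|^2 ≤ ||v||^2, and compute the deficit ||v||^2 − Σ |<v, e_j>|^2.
Σ |<v, e_j>|^2 = 361/41; ||v||^2 = 10; deficit = 49/41

Write each e_j = u_j / sqrt(<u_j, u_j>) where u_j is the displayed integer vector. Then <v, e_j> = <v, u_j> / sqrt(<u_j, u_j>), so |<v, e_j>|^2 = <v, u_j>^2 / <u_j, u_j>.
Coefficients: <v, e_1> = -1/sqrt(5), <v, e_2> = -42/sqrt(205).
Square and sum: Σ |<v, e_j>|^2 = 361/41.
Compute ||v||^2 = v·v = 10.
Deficit = 10 − 361/41 = 49/41 ≥ 0, confirming Bessel's inequality. (The deficit equals ||v − Σ <v,e_j> e_j||^2, the squared distance from v to span{e_j}.)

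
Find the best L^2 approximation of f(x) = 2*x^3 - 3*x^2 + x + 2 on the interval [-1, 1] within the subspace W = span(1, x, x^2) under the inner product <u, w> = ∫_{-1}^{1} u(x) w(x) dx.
g(x) = -3*x^2 + 11*x/5 + 2

The best approximation g ∈ W is the orthogonal projection of f onto W. Writing g = a_0 + a_1 x + a_2 x^2, the coefficients solve the normal equations G · a = b where
  G_{ij} = <φ_i, φ_j> and b_i = <f, φ_i>, with φ_0 = 1, φ_1 = x, φ_2 = x^2.
G =
  [2, 0, 2/3]
  [0, 2/3, 0]
  [2/3, 0, 2/5],
b = (2, 22/15, 2/15).
Solving gives a_0 = 2, a_1 = 11/5, a_2 = -3, so
  g(x) = -3*x^2 + 11*x/5 + 2.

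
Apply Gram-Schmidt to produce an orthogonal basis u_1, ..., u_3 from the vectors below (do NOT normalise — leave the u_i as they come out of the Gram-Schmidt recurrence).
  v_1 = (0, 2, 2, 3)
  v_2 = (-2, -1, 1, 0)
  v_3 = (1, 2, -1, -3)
Orthogonal basis:
  u_1 = (0, 2, 2, 3)
  u_2 = (-2, -1, 1, 0)
  u_3 = (-2/3, 203/102, 67/102, -30/17)

Apply the Gram-Schmidt recurrence
  u_1 = v_1
  u_i = v_i − Σ_{j<i} ((v_i · u_j) / (u_j · u_j)) · u_j.

Step by step this gives:
  u_1 = (0, 2, 2, 3)
  u_2 = (-2, -1, 1, 0)
  u_3 = (-2/3, 203/102, 67/102, -30/17)

Orthogonality check:
  u_2 · u_1 = 0 (should be 0)
  u_3 · u_1 = 0 (should be 0)
  u_3 · u_2 = 0 (should be 0)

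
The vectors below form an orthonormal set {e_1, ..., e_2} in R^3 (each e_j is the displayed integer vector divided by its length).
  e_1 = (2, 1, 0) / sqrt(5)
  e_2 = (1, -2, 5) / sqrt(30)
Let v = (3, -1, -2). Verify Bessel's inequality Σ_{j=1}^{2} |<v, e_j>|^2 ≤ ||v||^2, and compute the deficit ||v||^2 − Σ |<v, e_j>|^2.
Σ |<v, e_j>|^2 = 35/6; ||v||^2 = 14; deficit = 49/6

Write each e_j = u_j / sqrt(<u_j, u_j>) where u_j is the displayed integer vector. Then <v, e_j> = <v, u_j> / sqrt(<u_j, u_j>), so |<v, e_j>|^2 = <v, u_j>^2 / <u_j, u_j>.
Coefficients: <v, e_1> = 5/sqrt(5), <v, e_2> = -5/sqrt(30).
Square and sum: Σ |<v, e_j>|^2 = 35/6.
Compute ||v||^2 = v·v = 14.
Deficit = 14 − 35/6 = 49/6 ≥ 0, confirming Bessel's inequality. (The deficit equals ||v − Σ <v,e_j> e_j||^2, the squared distance from v to span{e_j}.)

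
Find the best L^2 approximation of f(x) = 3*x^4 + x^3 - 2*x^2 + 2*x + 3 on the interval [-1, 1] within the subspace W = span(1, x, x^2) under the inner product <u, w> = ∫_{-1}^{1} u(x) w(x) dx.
g(x) = 4*x^2/7 + 13*x/5 + 96/35

The best approximation g ∈ W is the orthogonal projection of f onto W. Writing g = a_0 + a_1 x + a_2 x^2, the coefficients solve the normal equations G · a = b where
  G_{ij} = <φ_i, φ_j> and b_i = <f, φ_i>, with φ_0 = 1, φ_1 = x, φ_2 = x^2.
G =
  [2, 0, 2/3]
  [0, 2/3, 0]
  [2/3, 0, 2/5],
b = (88/15, 26/15, 72/35).
Solving gives a_0 = 96/35, a_1 = 13/5, a_2 = 4/7, so
  g(x) = 4*x^2/7 + 13*x/5 + 96/35.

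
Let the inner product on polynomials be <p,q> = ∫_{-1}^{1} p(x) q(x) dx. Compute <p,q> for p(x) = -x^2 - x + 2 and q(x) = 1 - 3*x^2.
<p,q> = 8/15

Expand the product: p(x)·q(x) = 3*x^4 + 3*x^3 - 7*x^2 - x + 2.
∫_{-1}^{1} of each monomial x^k gives [2/(k+1) if k even, 0 if k odd]. Integrating term-by-term (or equivalently evaluating the antiderivative F(x) = 3*x^5/5 + 3*x^4/4 - 7*x^3/3 - x^2/2 + 2*x at the endpoints):
  F(1) − F(−1) = 31/60 − (-1/60) = 8/15.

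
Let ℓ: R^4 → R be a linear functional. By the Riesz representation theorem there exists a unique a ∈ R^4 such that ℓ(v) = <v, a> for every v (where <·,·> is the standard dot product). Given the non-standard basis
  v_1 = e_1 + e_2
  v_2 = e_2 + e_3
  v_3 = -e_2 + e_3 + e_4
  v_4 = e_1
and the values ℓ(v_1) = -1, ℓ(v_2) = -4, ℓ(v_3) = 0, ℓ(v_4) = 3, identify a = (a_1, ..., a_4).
a = (3, -4, 0, -4)

Write a = (a_1, ..., a_4) in the standard basis. For each basis vector v_i, ℓ(v_i) = <v_i, a> is a linear equation in the a_j's. Collect the n equations into a matrix system V a = ℓ, where row i of V is v_i (expressed in the standard basis). Since V is invertible (lower-triangular with 1s on the diagonal, up to permutation), solve by back-substitution:
  V =
[[1, 1, 0, 0],
 [0, 1, 1, 0],
 [0, -1, 1, 1],
 [1, 0, 0, 0]]
  V a = (-1, -4, 0, 3)
Solving gives a = (3, -4, 0, -4).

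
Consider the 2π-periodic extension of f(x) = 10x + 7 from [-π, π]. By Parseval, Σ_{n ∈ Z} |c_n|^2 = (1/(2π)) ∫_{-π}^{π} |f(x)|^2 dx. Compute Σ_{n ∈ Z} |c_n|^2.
Σ |c_n|^2 = 100π^2/3 + 49

Expand and integrate term by term over [-π, π]:
  ∫ (10x)^2 dx = 100·(2π^3/3); ∫ 2·10·(7)·x dx = 0 (odd integrand); ∫ 7^2 dx = 49·2π.
So (1/(2π)) ∫_{-π}^{π} (10x + 7)^2 dx = 100π^2/3 + 49 = 100π^2/3 + 49.
Parseval ⇒ Σ |c_n|^2 = 100π^2/3 + 49.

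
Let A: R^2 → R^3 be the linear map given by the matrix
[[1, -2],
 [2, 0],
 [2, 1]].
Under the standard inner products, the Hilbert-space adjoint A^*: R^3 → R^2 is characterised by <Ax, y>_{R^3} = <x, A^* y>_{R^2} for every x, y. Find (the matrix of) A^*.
A^* = A^T =
[[1, 2, 2],
 [-2, 0, 1]]

For real matrices with standard dot products, the defining identity <Ax, y> = <x, A^* y> gives (Ax)^T y = x^T (A^*) y, i.e. x^T A^T y = x^T (A^*) y. Since this holds for all x, y, we must have A^* = A^T. Therefore
A^* =
[[1, 2, 2],
 [-2, 0, 1]].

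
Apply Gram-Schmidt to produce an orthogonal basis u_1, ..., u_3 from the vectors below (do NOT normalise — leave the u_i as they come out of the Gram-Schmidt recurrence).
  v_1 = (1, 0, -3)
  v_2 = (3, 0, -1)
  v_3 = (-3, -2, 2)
Orthogonal basis:
  u_1 = (1, 0, -3)
  u_2 = (12/5, 0, 4/5)
  u_3 = (0, -2, 0)

Apply the Gram-Schmidt recurrence
  u_1 = v_1
  u_i = v_i − Σ_{j<i} ((v_i · u_j) / (u_j · u_j)) · u_j.

Step by step this gives:
  u_1 = (1, 0, -3)
  u_2 = (12/5, 0, 4/5)
  u_3 = (0, -2, 0)

Orthogonality check:
  u_2 · u_1 = 0 (should be 0)
  u_3 · u_1 = 0 (should be 0)
  u_3 · u_2 = 0 (should be 0)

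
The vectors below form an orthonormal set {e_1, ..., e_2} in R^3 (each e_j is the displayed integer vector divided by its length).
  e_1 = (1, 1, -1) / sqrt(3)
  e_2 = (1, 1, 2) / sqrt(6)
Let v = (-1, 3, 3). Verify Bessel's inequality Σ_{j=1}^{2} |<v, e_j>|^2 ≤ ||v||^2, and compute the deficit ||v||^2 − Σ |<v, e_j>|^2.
Σ |<v, e_j>|^2 = 11; ||v||^2 = 19; deficit = 8

Write each e_j = u_j / sqrt(<u_j, u_j>) where u_j is the displayed integer vector. Then <v, e_j> = <v, u_j> / sqrt(<u_j, u_j>), so |<v, e_j>|^2 = <v, u_j>^2 / <u_j, u_j>.
Coefficients: <v, e_1> = -1/sqrt(3), <v, e_2> = 8/sqrt(6).
Square and sum: Σ |<v, e_j>|^2 = 11.
Compute ||v||^2 = v·v = 19.
Deficit = 19 − 11 = 8 ≥ 0, confirming Bessel's inequality. (The deficit equals ||v − Σ <v,e_j> e_j||^2, the squared distance from v to span{e_j}.)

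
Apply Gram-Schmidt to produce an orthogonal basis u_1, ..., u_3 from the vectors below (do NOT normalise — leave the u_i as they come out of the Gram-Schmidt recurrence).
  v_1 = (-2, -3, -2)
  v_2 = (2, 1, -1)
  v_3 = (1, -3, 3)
Orthogonal basis:
  u_1 = (-2, -3, -2)
  u_2 = (24/17, 2/17, -27/17)
  u_3 = (25/11, -30/11, 20/11)

Apply the Gram-Schmidt recurrence
  u_1 = v_1
  u_i = v_i − Σ_{j<i} ((v_i · u_j) / (u_j · u_j)) · u_j.

Step by step this gives:
  u_1 = (-2, -3, -2)
  u_2 = (24/17, 2/17, -27/17)
  u_3 = (25/11, -30/11, 20/11)

Orthogonality check:
  u_2 · u_1 = 0 (should be 0)
  u_3 · u_1 = 0 (should be 0)
  u_3 · u_2 = 0 (should be 0)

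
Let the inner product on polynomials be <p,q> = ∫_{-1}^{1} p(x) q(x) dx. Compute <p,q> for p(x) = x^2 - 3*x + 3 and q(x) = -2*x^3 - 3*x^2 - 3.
<p,q> = -124/5

Expand the product: p(x)·q(x) = -2*x^5 + 3*x^4 + 3*x^3 - 12*x^2 + 9*x - 9.
∫_{-1}^{1} of each monomial x^k gives [2/(k+1) if k even, 0 if k odd]. Integrating term-by-term (or equivalently evaluating the antiderivative F(x) = -x^6/3 + 3*x^5/5 + 3*x^4/4 - 4*x^3 + 9*x^2/2 - 9*x at the endpoints):
  F(1) − F(−1) = -449/60 − (1039/60) = -124/5.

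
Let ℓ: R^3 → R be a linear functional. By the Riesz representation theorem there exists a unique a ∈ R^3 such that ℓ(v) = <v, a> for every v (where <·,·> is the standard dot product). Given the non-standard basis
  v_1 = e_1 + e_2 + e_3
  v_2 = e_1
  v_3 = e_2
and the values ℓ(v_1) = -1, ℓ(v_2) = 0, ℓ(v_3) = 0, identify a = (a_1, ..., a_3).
a = (0, 0, -1)

Write a = (a_1, ..., a_3) in the standard basis. For each basis vector v_i, ℓ(v_i) = <v_i, a> is a linear equation in the a_j's. Collect the n equations into a matrix system V a = ℓ, where row i of V is v_i (expressed in the standard basis). Since V is invertible (lower-triangular with 1s on the diagonal, up to permutation), solve by back-substitution:
  V =
[[1, 1, 1],
 [1, 0, 0],
 [0, 1, 0]]
  V a = (-1, 0, 0)
Solving gives a = (0, 0, -1).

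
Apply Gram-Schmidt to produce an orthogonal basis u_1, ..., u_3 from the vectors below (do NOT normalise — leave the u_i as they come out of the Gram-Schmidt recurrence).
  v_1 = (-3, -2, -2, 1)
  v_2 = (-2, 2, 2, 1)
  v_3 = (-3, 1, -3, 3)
Orthogonal basis:
  u_1 = (-3, -2, -2, 1)
  u_2 = (-13/6, 17/9, 17/9, 19/18)
  u_3 = (152/233, 447/233, -485/233, 380/233)

Apply the Gram-Schmidt recurrence
  u_1 = v_1
  u_i = v_i − Σ_{j<i} ((v_i · u_j) / (u_j · u_j)) · u_j.

Step by step this gives:
  u_1 = (-3, -2, -2, 1)
  u_2 = (-13/6, 17/9, 17/9, 19/18)
  u_3 = (152/233, 447/233, -485/233, 380/233)

Orthogonality check:
  u_2 · u_1 = 0 (should be 0)
  u_3 · u_1 = 0 (should be 0)
  u_3 · u_2 = 0 (should be 0)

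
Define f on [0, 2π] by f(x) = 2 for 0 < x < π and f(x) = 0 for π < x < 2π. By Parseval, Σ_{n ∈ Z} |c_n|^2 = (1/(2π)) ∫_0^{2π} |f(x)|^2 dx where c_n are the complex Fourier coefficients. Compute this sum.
Σ |c_n|^2 = 2

Parseval equates the L^2 energy of f (normalised by 1/(2π)) with the ℓ^2 sum of its Fourier coefficients: (1/(2π)) ∫_0^{2π} |f|^2 = Σ |c_n|^2.
Compute the left side: (1/(2π)) [∫_0^π 2^2 dx + ∫_π^{2π} 0^2 dx] = (1/(2π)) · (4π + 0π) = (4 + 0)/2 = 2.
So Σ_{n ∈ Z} |c_n|^2 = 2.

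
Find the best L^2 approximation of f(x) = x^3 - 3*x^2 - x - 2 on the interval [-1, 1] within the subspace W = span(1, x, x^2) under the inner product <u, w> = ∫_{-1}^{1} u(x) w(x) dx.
g(x) = -3*x^2 - 2*x/5 - 2

The best approximation g ∈ W is the orthogonal projection of f onto W. Writing g = a_0 + a_1 x + a_2 x^2, the coefficients solve the normal equations G · a = b where
  G_{ij} = <φ_i, φ_j> and b_i = <f, φ_i>, with φ_0 = 1, φ_1 = x, φ_2 = x^2.
G =
  [2, 0, 2/3]
  [0, 2/3, 0]
  [2/3, 0, 2/5],
b = (-6, -4/15, -38/15).
Solving gives a_0 = -2, a_1 = -2/5, a_2 = -3, so
  g(x) = -3*x^2 - 2*x/5 - 2.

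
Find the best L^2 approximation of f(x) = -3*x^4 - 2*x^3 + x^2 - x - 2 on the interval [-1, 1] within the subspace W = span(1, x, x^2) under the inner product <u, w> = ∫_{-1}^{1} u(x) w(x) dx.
g(x) = -11*x^2/7 - 11*x/5 - 61/35

The best approximation g ∈ W is the orthogonal projection of f onto W. Writing g = a_0 + a_1 x + a_2 x^2, the coefficients solve the normal equations G · a = b where
  G_{ij} = <φ_i, φ_j> and b_i = <f, φ_i>, with φ_0 = 1, φ_1 = x, φ_2 = x^2.
G =
  [2, 0, 2/3]
  [0, 2/3, 0]
  [2/3, 0, 2/5],
b = (-68/15, -22/15, -188/105).
Solving gives a_0 = -61/35, a_1 = -11/5, a_2 = -11/7, so
  g(x) = -11*x^2/7 - 11*x/5 - 61/35.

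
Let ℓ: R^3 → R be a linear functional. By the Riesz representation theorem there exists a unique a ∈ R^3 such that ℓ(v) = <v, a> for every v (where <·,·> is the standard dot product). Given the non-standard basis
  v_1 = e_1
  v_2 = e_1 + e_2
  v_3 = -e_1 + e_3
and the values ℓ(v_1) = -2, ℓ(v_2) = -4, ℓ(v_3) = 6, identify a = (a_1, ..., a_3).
a = (-2, -2, 4)

Write a = (a_1, ..., a_3) in the standard basis. For each basis vector v_i, ℓ(v_i) = <v_i, a> is a linear equation in the a_j's. Collect the n equations into a matrix system V a = ℓ, where row i of V is v_i (expressed in the standard basis). Since V is invertible (lower-triangular with 1s on the diagonal, up to permutation), solve by back-substitution:
  V =
[[1, 0, 0],
 [1, 1, 0],
 [-1, 0, 1]]
  V a = (-2, -4, 6)
Solving gives a = (-2, -2, 4).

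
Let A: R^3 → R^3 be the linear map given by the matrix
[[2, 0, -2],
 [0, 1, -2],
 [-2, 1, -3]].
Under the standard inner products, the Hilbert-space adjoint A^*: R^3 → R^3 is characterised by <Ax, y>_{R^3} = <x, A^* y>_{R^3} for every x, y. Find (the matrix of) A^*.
A^* = A^T =
[[2, 0, -2],
 [0, 1, 1],
 [-2, -2, -3]]

For real matrices with standard dot products, the defining identity <Ax, y> = <x, A^* y> gives (Ax)^T y = x^T (A^*) y, i.e. x^T A^T y = x^T (A^*) y. Since this holds for all x, y, we must have A^* = A^T. Therefore
A^* =
[[2, 0, -2],
 [0, 1, 1],
 [-2, -2, -3]].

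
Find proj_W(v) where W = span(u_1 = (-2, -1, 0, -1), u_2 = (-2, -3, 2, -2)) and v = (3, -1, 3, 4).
proj_W(v) = (62/15, -1/5, 34/15, 14/15)

Set up U = [u_1 | ... | u_2] ∈ R^(4×2). The projector onto W = col(U) is P = U (U^T U)^(-1) U^T.
Compute U^T U =
  [6, 9]
  [9, 21],
and U^T v = (-9, -5).
Solve U^T U · c = U^T v for the coefficients: c = (-16/5, 17/15). The projection is proj_W(v) = U c.
Check: (v - proj_W(v)) · u_1 = 0  (should be 0).
Check: (v - proj_W(v)) · u_2 = 0  (should be 0).
Result: proj_W(v) = (62/15, -1/5, 34/15, 14/15).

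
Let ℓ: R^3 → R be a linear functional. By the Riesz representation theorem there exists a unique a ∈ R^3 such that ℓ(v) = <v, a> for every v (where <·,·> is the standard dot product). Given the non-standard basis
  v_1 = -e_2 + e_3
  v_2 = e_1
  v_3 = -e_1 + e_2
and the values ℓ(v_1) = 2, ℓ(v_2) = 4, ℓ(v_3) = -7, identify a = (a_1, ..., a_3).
a = (4, -3, -1)

Write a = (a_1, ..., a_3) in the standard basis. For each basis vector v_i, ℓ(v_i) = <v_i, a> is a linear equation in the a_j's. Collect the n equations into a matrix system V a = ℓ, where row i of V is v_i (expressed in the standard basis). Since V is invertible (lower-triangular with 1s on the diagonal, up to permutation), solve by back-substitution:
  V =
[[0, -1, 1],
 [1, 0, 0],
 [-1, 1, 0]]
  V a = (2, 4, -7)
Solving gives a = (4, -3, -1).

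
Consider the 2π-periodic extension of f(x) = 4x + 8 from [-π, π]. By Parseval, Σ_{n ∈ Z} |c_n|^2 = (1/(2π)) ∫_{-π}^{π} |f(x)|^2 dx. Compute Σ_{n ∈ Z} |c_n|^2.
Σ |c_n|^2 = 16π^2/3 + 64

Expand and integrate term by term over [-π, π]:
  ∫ (4x)^2 dx = 16·(2π^3/3); ∫ 2·4·(8)·x dx = 0 (odd integrand); ∫ 8^2 dx = 64·2π.
So (1/(2π)) ∫_{-π}^{π} (4x + 8)^2 dx = 16π^2/3 + 64 = 16π^2/3 + 64.
Parseval ⇒ Σ |c_n|^2 = 16π^2/3 + 64.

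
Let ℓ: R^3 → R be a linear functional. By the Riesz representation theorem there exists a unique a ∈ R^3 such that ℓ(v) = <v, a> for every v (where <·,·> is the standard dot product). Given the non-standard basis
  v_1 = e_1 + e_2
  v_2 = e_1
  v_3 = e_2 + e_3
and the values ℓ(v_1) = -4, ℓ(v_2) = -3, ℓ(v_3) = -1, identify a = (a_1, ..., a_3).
a = (-3, -1, 0)

Write a = (a_1, ..., a_3) in the standard basis. For each basis vector v_i, ℓ(v_i) = <v_i, a> is a linear equation in the a_j's. Collect the n equations into a matrix system V a = ℓ, where row i of V is v_i (expressed in the standard basis). Since V is invertible (lower-triangular with 1s on the diagonal, up to permutation), solve by back-substitution:
  V =
[[1, 1, 0],
 [1, 0, 0],
 [0, 1, 1]]
  V a = (-4, -3, -1)
Solving gives a = (-3, -1, 0).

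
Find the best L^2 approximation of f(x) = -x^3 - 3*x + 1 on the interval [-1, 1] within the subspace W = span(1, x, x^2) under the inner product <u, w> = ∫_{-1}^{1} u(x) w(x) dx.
g(x) = 1 - 18*x/5

The best approximation g ∈ W is the orthogonal projection of f onto W. Writing g = a_0 + a_1 x + a_2 x^2, the coefficients solve the normal equations G · a = b where
  G_{ij} = <φ_i, φ_j> and b_i = <f, φ_i>, with φ_0 = 1, φ_1 = x, φ_2 = x^2.
G =
  [2, 0, 2/3]
  [0, 2/3, 0]
  [2/3, 0, 2/5],
b = (2, -12/5, 2/3).
Solving gives a_0 = 1, a_1 = -18/5, a_2 = 0, so
  g(x) = 1 - 18*x/5.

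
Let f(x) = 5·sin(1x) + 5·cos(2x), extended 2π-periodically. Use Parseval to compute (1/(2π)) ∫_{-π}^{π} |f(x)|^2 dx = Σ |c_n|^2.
Σ |c_n|^2 = 25

Expand |f|^2 and use orthogonality of {sin(nx), cos(mx)} on [-π, π]:
  ∫_{-π}^{π} sin(nx)^2 dx = π, ∫ cos(mx)^2 dx = π, and cross terms integrate to 0.
So ∫_{-π}^{π} f(x)^2 dx = 5^2 · π + 5^2 · π = (25 + 25)π.
Divide by 2π: (25 + 25)/2 = 25.
By Parseval, this equals Σ |c_n|^2.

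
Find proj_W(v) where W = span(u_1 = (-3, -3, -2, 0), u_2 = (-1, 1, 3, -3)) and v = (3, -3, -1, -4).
proj_W(v) = (-63/101, -24/101, 59/202, -117/202)

Set up U = [u_1 | ... | u_2] ∈ R^(4×2). The projector onto W = col(U) is P = U (U^T U)^(-1) U^T.
Compute U^T U =
  [22, -6]
  [-6, 20],
and U^T v = (2, 3).
Solve U^T U · c = U^T v for the coefficients: c = (29/202, 39/202). The projection is proj_W(v) = U c.
Check: (v - proj_W(v)) · u_1 = 0  (should be 0).
Check: (v - proj_W(v)) · u_2 = 0  (should be 0).
Result: proj_W(v) = (-63/101, -24/101, 59/202, -117/202).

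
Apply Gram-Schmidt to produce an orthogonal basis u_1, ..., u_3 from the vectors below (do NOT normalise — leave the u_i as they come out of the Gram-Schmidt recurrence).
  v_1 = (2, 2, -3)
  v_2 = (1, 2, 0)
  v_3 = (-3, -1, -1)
Orthogonal basis:
  u_1 = (2, 2, -3)
  u_2 = (5/17, 22/17, 18/17)
  u_3 = (-102/49, 51/49, -34/49)

Apply the Gram-Schmidt recurrence
  u_1 = v_1
  u_i = v_i − Σ_{j<i} ((v_i · u_j) / (u_j · u_j)) · u_j.

Step by step this gives:
  u_1 = (2, 2, -3)
  u_2 = (5/17, 22/17, 18/17)
  u_3 = (-102/49, 51/49, -34/49)

Orthogonality check:
  u_2 · u_1 = 0 (should be 0)
  u_3 · u_1 = 0 (should be 0)
  u_3 · u_2 = 0 (should be 0)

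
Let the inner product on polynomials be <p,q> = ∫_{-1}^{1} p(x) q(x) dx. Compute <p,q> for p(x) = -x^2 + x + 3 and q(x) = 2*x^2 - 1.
<p,q> = -32/15

Expand the product: p(x)·q(x) = -2*x^4 + 2*x^3 + 7*x^2 - x - 3.
∫_{-1}^{1} of each monomial x^k gives [2/(k+1) if k even, 0 if k odd]. Integrating term-by-term (or equivalently evaluating the antiderivative F(x) = -2*x^5/5 + x^4/2 + 7*x^3/3 - x^2/2 - 3*x at the endpoints):
  F(1) − F(−1) = -16/15 − (16/15) = -32/15.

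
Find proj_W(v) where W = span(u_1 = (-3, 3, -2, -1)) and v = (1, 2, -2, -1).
proj_W(v) = (-24/23, 24/23, -16/23, -8/23)

Set up U = [u_1 | ... | u_1] ∈ R^(4×1). The projector onto W = col(U) is P = U (U^T U)^(-1) U^T.
Compute U^T U =
  [23],
and U^T v = (8).
Solve U^T U · c = U^T v for the coefficients: c = (8/23). The projection is proj_W(v) = U c.
Check: (v - proj_W(v)) · u_1 = 0  (should be 0).
Result: proj_W(v) = (-24/23, 24/23, -16/23, -8/23).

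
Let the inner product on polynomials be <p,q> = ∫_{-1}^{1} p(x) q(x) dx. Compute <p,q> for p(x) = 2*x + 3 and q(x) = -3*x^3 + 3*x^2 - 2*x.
<p,q> = 14/15

Expand the product: p(x)·q(x) = -6*x^4 - 3*x^3 + 5*x^2 - 6*x.
∫_{-1}^{1} of each monomial x^k gives [2/(k+1) if k even, 0 if k odd]. Integrating term-by-term (or equivalently evaluating the antiderivative F(x) = -6*x^5/5 - 3*x^4/4 + 5*x^3/3 - 3*x^2 at the endpoints):
  F(1) − F(−1) = -197/60 − (-253/60) = 14/15.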